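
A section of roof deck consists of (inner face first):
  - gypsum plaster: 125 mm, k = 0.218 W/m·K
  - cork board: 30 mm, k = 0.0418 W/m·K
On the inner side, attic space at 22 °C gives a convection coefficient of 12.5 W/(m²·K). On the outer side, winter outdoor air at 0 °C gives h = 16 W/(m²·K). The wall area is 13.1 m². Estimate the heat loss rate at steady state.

Q ≈ 201 W

Treating each layer as a thermal resistance in series:
R_inner film = 1/(h_i·A) = 1/(12.5×13.1) = 0.006107 K/W
R_gypsum plaster = L/(kA) = 0.125/(0.218×13.1) = 0.04377 K/W
R_cork board = L/(kA) = 0.03/(0.0418×13.1) = 0.05479 K/W
R_outer film = 1/(h_o·A) = 1/(16×13.1) = 0.004771 K/W
R_total = 0.1094 K/W
Q = ΔT / R_total = 22 / 0.1094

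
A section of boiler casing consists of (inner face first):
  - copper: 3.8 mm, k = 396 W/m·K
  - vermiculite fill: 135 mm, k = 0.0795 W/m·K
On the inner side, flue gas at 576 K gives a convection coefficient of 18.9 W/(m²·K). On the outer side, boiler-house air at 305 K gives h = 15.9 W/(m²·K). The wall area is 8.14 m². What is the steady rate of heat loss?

Q ≈ 1220 W

Thermal resistances in series:
R_inner film = 1/(h_i·A) = 1/(18.9×8.14) = 0.0065 K/W
R_copper = L/(kA) = 0.0038/(396×8.14) = 1.179×10^-6 K/W
R_vermiculite fill = L/(kA) = 0.135/(0.0795×8.14) = 0.2086 K/W
R_outer film = 1/(h_o·A) = 1/(15.9×8.14) = 0.007726 K/W
R_total = 0.2228 K/W
Q = ΔT / R_total = 271 / 0.2228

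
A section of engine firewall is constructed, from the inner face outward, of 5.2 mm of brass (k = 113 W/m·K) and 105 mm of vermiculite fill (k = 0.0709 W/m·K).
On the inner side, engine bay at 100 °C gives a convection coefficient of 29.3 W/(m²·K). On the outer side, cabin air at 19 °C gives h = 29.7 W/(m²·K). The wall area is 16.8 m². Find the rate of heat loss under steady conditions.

Q ≈ 879 W

Thermal resistances in series:
R_inner film = 1/(h_i·A) = 1/(29.3×16.8) = 0.002032 K/W
R_brass = L/(kA) = 0.0052/(113×16.8) = 2.739×10^-6 K/W
R_vermiculite fill = L/(kA) = 0.105/(0.0709×16.8) = 0.08815 K/W
R_outer film = 1/(h_o·A) = 1/(29.7×16.8) = 0.002004 K/W
R_total = 0.09219 K/W
Q = ΔT / R_total = 81 / 0.09219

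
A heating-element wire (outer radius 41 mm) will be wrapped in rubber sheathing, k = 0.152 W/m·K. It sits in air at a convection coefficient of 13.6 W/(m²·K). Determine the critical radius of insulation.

For a cylinder r_cr = k/h = 0.152/13.6
r_cr = 11.2 mm; since the bare radius (41 mm) is above r_cr, any added insulation will reduce heat loss.

r_cr ≈ 11.2 mm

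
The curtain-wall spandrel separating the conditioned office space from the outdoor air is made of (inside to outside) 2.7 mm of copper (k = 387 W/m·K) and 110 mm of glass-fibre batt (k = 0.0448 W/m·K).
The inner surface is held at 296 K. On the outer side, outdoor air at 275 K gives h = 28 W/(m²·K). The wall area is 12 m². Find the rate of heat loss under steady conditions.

Thermal resistances in series:
R_copper = L/(kA) = 0.0027/(387×12) = 5.814×10^-7 K/W
R_glass-fibre batt = L/(kA) = 0.11/(0.0448×12) = 0.2046 K/W
R_outer film = 1/(h_o·A) = 1/(28×12) = 0.002976 K/W
R_total = 0.2076 K/W
Q = ΔT / R_total = 21 / 0.2076

Q ≈ 101 W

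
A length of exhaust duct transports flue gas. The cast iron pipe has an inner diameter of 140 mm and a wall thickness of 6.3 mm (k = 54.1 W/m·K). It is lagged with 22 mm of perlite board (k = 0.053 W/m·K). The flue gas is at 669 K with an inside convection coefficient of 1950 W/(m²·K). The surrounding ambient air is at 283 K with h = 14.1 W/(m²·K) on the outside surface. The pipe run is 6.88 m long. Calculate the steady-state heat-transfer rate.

Q ≈ 3030 W

Treating each annulus and film as a series resistance:
R_inner film = 1/(h_i·2πr₁L) = 1/(1950×2π×0.07×6.88) = 1.695×10^-4 K/W
R_cast iron pipe wall = ln(76.3/70)/(2π×54.1×6.88) = 3.685×10^-5 K/W
R_perlite board = ln(98.3/76.3)/(2π×0.053×6.88) = 0.1106 K/W
R_outer film = 1/(h_o·2πr_oL) = 1/(14.1×2π×0.0983×6.88) = 0.01669 K/W
R_total = 0.1275 K/W
Q = ΔT/R_total = 386/0.1275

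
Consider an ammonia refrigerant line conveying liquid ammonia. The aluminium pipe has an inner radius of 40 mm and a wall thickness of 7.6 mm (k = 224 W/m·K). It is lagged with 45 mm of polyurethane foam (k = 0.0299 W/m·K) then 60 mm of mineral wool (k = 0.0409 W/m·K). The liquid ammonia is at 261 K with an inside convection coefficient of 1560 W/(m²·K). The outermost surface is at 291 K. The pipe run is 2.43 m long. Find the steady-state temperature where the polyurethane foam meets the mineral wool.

T ≈ 280 K

Cylindrical conduction, so R = ln(r₂/r₁)/(2πkL) per layer, in series:
R_inner film = 1/(h_i·2πr₁L) = 1/(1560×2π×0.04×2.43) = 0.00105 K/W
R_aluminium pipe wall = ln(47.6/40)/(2π×224×2.43) = 5.086×10^-5 K/W
R_polyurethane foam = ln(92.6/47.6)/(2π×0.0299×2.43) = 1.458 K/W
R_mineral wool = ln(152.6/92.6)/(2π×0.0409×2.43) = 0.7999 K/W
R_total = 2.259 K/W
Q = ΔT/R_total = 30/2.259
Q = 13.3 W
T_interface = T_inner + Q·ΣR(inner→interface) = 261 + 13.3×1.459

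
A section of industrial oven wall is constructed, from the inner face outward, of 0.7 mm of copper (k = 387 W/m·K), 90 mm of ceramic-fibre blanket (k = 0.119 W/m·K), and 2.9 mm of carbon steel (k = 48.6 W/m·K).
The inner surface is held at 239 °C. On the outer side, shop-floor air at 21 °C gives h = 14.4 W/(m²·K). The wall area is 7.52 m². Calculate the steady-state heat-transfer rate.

Series thermal resistances:
R_copper = L/(kA) = 0.0007/(387×7.52) = 2.405×10^-7 K/W
R_ceramic-fibre blanket = L/(kA) = 0.09/(0.119×7.52) = 0.1006 K/W
R_carbon steel = L/(kA) = 0.0029/(48.6×7.52) = 7.935×10^-6 K/W
R_outer film = 1/(h_o·A) = 1/(14.4×7.52) = 0.009235 K/W
R_total = 0.1098 K/W
Q = ΔT / R_total = 218 / 0.1098

Q ≈ 1990 W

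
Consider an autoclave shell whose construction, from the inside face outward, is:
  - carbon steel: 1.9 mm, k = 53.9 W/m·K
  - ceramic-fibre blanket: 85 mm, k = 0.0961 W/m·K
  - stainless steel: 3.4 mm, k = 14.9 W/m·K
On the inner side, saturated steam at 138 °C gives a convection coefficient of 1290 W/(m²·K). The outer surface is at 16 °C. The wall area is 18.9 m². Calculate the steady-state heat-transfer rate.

Thermal resistances in series:
R_inner film = 1/(h_i·A) = 1/(1290×18.9) = 4.102×10^-5 K/W
R_carbon steel = L/(kA) = 0.0019/(53.9×18.9) = 1.865×10^-6 K/W
R_ceramic-fibre blanket = L/(kA) = 0.085/(0.0961×18.9) = 0.0468 K/W
R_stainless steel = L/(kA) = 0.0034/(14.9×18.9) = 1.207×10^-5 K/W
R_total = 0.04685 K/W
Q = ΔT / R_total = 122 / 0.04685

Q ≈ 2600 W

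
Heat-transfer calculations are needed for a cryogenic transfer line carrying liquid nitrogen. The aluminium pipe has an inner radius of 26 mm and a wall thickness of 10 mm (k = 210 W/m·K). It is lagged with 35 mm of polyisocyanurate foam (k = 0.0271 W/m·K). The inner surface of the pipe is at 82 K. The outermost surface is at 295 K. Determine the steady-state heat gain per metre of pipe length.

q′ ≈ 53.4 W/m

Radial resistances (cylindrical: R_cond = ln(r_o/r_i)/(2πkL), R_conv = 1/(h·2πrL)):
R_aluminium pipe wall = ln(36/26)/(2π×210×1) = 2.466×10^-4 K/W
R_polyisocyanurate foam = ln(71/36)/(2π×0.0271×1) = 3.989 K/W
R_total = 3.989 K/W
Q = ΔT/R_total = 213/3.989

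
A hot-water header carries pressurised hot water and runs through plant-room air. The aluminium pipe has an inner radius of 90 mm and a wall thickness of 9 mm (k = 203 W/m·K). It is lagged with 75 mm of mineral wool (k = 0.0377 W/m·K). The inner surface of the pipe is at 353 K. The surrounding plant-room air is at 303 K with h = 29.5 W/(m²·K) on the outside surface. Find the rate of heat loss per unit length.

Per-layer cylindrical resistances, series-summed:
R_aluminium pipe wall = ln(99/90)/(2π×203×1) = 7.472×10^-5 K/W
R_mineral wool = ln(174/99)/(2π×0.0377×1) = 2.381 K/W
R_outer film = 1/(h_o·2πr_oL) = 1/(29.5×2π×0.174×1) = 0.03101 K/W
R_total = 2.412 K/W
Q = ΔT/R_total = 50/2.412

q′ ≈ 20.7 W/m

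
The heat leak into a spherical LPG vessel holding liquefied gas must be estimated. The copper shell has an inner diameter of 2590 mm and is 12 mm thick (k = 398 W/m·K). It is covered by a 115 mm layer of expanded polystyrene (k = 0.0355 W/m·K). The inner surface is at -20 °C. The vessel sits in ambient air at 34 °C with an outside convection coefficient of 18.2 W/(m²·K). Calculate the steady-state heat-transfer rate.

For a spherical shell R = (1/r₁ − 1/r₂)/(4πk); film R = 1/(h·4πr²). In series:
R_copper shell = (1/1.295 − 1/1.307)/(4π×398) = 1.418×10^-6 K/W
R_expanded polystyrene = (1/1.307 − 1/1.422)/(4π×0.0355) = 0.1387 K/W
R_outer film = 1/(h·4πr_o²) = 1/(18.2×4π×1.422²) = 0.002162 K/W
R_total = 0.1409 K/W
Q = ΔT/R_total = 54/0.1409

Q ≈ 383 W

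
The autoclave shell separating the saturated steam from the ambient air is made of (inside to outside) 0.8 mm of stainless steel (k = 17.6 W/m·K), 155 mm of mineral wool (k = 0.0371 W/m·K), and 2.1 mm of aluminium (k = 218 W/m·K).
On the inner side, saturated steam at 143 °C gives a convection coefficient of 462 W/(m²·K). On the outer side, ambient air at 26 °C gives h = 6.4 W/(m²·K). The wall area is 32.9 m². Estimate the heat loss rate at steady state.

Model the wall as resistances in series:
R_inner film = 1/(h_i·A) = 1/(462×32.9) = 6.579×10^-5 K/W
R_stainless steel = L/(kA) = 0.0008/(17.6×32.9) = 1.382×10^-6 K/W
R_mineral wool = L/(kA) = 0.155/(0.0371×32.9) = 0.127 K/W
R_aluminium = L/(kA) = 0.0021/(218×32.9) = 2.928×10^-7 K/W
R_outer film = 1/(h_o·A) = 1/(6.4×32.9) = 0.004749 K/W
R_total = 0.1318 K/W
Q = ΔT / R_total = 117 / 0.1318

Q ≈ 888 W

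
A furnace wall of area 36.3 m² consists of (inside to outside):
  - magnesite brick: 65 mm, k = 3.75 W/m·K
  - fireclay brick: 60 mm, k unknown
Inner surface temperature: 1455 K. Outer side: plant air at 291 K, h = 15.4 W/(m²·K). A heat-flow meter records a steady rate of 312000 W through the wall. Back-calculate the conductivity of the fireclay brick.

Model the wall as resistances in series:
R_magnesite brick = L/(kA) = 0.065/(3.75×36.3) = 4.775×10^-4 K/W
R_outer film = 1/(h_o·A) = 1/(15.4×36.3) = 0.001789 K/W
Sum of known resistances R_other = 0.002266 K/W
Total R = ΔT/Q = 1164/312000 = 0.003731 K/W
R_fireclay brick = R_total − R_other = 0.001464 K/W
k = L/(R·A) = 0.06/(0.001464×36.3)

k ≈ 1.13 W/(m·K)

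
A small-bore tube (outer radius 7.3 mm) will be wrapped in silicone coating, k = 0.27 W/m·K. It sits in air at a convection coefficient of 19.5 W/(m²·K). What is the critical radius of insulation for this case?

For a cylinder r_cr = k/h = 0.27/19.5
r_cr = 13.8 mm; since the bare radius (7.3 mm) is below r_cr, adding a thin layer of insulation will *increase* heat loss.

r_cr ≈ 13.8 mm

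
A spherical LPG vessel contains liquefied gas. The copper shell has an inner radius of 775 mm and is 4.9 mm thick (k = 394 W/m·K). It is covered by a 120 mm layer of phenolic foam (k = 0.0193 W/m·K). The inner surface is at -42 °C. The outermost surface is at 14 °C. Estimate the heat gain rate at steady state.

Spherical conduction: R = (1/r_in − 1/r_out)/(4πk) per layer; series-sum.
R_copper shell = (1/0.775 − 1/0.7799)/(4π×394) = 1.637×10^-6 K/W
R_phenolic foam = (1/0.7799 − 1/0.8999)/(4π×0.0193) = 0.705 K/W
R_total = 0.705 K/W
Q = ΔT/R_total = 56/0.705

Q ≈ 79.4 W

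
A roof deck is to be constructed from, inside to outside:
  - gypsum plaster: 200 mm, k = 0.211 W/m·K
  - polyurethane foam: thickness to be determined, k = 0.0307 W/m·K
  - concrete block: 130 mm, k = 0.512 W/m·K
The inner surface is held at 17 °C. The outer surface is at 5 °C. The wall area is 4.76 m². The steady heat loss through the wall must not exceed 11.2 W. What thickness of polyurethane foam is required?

Thermal resistances in series:
R_gypsum plaster = L/(kA) = 0.2/(0.211×4.76) = 0.1991 K/W
R_concrete block = L/(kA) = 0.13/(0.512×4.76) = 0.05334 K/W
Sum of the known resistances R_other = 0.2525 K/W
Required total resistance R_tot = ΔT/Q_allow = 12/11.2 = 1.071 K/W
R_polyurethane foam = R_tot − R_other = 0.819 K/W
L = R·k·A = 0.819×0.0307×4.76

L ≈ 120 mm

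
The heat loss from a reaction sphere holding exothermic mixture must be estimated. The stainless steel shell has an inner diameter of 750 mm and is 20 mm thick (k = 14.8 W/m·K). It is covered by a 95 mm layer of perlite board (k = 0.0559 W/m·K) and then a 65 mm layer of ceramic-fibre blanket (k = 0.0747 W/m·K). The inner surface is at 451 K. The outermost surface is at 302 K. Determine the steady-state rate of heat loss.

Radial (spherical) resistances in series:
R_stainless steel shell = (1/0.375 − 1/0.395)/(4π×14.8) = 7.26×10^-4 K/W
R_perlite board = (1/0.395 − 1/0.49)/(4π×0.0559) = 0.6987 K/W
R_ceramic-fibre blanket = (1/0.49 − 1/0.555)/(4π×0.0747) = 0.2546 K/W
R_total = 0.9541 K/W
Q = ΔT/R_total = 149/0.9541

Q ≈ 156 W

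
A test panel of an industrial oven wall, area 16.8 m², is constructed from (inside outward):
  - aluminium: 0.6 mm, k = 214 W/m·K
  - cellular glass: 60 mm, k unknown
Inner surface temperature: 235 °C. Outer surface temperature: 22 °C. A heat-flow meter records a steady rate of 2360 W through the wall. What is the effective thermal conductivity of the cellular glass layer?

Treating each layer as a thermal resistance in series:
R_aluminium = L/(kA) = 0.0006/(214×16.8) = 1.669×10^-7 K/W
Sum of known resistances R_other = 1.669×10^-7 K/W
Total R = ΔT/Q = 213/2360 = 0.09025 K/W
R_cellular glass = R_total − R_other = 0.09025 K/W
k = L/(R·A) = 0.06/(0.09025×16.8)

k ≈ 0.0396 W/(m·K)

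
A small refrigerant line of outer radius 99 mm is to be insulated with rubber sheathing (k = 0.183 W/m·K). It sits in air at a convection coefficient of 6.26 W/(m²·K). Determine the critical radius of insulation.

r_cr ≈ 29.2 mm

For a cylinder r_cr = k/h = 0.183/6.26
r_cr = 29.2 mm; since the bare radius (99 mm) is above r_cr, any added insulation will reduce heat loss.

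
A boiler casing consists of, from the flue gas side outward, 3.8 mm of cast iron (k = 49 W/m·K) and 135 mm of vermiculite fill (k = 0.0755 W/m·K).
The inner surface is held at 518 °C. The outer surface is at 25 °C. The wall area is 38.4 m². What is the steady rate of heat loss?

Q ≈ 10600 W

Model the wall as resistances in series:
R_cast iron = L/(kA) = 0.0038/(49×38.4) = 2.02×10^-6 K/W
R_vermiculite fill = L/(kA) = 0.135/(0.0755×38.4) = 0.04656 K/W
R_total = 0.04657 K/W
Q = ΔT / R_total = 493 / 0.04657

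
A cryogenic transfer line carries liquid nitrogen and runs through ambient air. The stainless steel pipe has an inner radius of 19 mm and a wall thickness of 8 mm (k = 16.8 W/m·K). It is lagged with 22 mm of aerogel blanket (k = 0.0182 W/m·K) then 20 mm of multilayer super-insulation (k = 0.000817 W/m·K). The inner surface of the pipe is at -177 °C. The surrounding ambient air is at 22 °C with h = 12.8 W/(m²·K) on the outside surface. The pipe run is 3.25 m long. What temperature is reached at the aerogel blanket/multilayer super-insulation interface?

T ≈ -163 °C

Treating each annulus and film as a series resistance:
R_stainless steel pipe wall = ln(27/19)/(2π×16.8×3.25) = 0.001024 K/W
R_aerogel blanket = ln(49/27)/(2π×0.0182×3.25) = 1.604 K/W
R_multilayer super-insulation = ln(69/49)/(2π×0.000817×3.25) = 20.52 K/W
R_outer film = 1/(h_o·2πr_oL) = 1/(12.8×2π×0.069×3.25) = 0.05545 K/W
R_total = 22.18 K/W
Q = ΔT/R_total = 199/22.18
Q = 8.97 W
T_interface = T_inner + Q·ΣR(inner→interface) = -177 + 8.97×1.605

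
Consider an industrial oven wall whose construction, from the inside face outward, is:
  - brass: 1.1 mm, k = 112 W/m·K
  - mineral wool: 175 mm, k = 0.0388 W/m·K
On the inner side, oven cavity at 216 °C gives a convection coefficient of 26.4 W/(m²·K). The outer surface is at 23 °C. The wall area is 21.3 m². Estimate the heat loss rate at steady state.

Q ≈ 904 W

Model the wall as resistances in series:
R_inner film = 1/(h_i·A) = 1/(26.4×21.3) = 0.001778 K/W
R_brass = L/(kA) = 0.0011/(112×21.3) = 4.611×10^-7 K/W
R_mineral wool = L/(kA) = 0.175/(0.0388×21.3) = 0.2118 K/W
R_total = 0.2135 K/W
Q = ΔT / R_total = 193 / 0.2135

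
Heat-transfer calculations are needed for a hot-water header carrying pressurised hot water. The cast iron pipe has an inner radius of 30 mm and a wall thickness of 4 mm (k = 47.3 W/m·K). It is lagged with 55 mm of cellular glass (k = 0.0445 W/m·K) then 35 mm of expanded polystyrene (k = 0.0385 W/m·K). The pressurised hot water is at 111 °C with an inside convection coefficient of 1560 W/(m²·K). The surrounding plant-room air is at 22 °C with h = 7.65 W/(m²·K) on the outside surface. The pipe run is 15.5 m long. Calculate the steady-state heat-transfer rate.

Q ≈ 277 W

For a radial system each layer contributes R = ln(r_out/r_in)/(2πkL); films add R = 1/(hA).
R_inner film = 1/(h_i·2πr₁L) = 1/(1560×2π×0.03×15.5) = 2.194×10^-4 K/W
R_cast iron pipe wall = ln(34/30)/(2π×47.3×15.5) = 2.717×10^-5 K/W
R_cellular glass = ln(89/34)/(2π×0.0445×15.5) = 0.222 K/W
R_expanded polystyrene = ln(124/89)/(2π×0.0385×15.5) = 0.08845 K/W
R_outer film = 1/(h_o·2πr_oL) = 1/(7.65×2π×0.124×15.5) = 0.01082 K/W
R_total = 0.3216 K/W
Q = ΔT/R_total = 89/0.3216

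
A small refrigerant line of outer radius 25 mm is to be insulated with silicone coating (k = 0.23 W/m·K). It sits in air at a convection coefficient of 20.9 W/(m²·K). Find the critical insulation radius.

For a cylinder r_cr = k/h = 0.23/20.9
r_cr = 11 mm; since the bare radius (25 mm) is above r_cr, any added insulation will reduce heat loss.

r_cr ≈ 11 mm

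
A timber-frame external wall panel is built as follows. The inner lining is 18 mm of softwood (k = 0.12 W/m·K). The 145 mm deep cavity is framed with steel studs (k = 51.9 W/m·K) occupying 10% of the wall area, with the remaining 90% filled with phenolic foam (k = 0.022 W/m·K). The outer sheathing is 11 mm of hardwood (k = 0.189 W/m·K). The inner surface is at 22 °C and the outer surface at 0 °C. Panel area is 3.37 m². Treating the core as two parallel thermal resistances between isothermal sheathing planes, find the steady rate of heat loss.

Q ≈ 314 W

Sheathing layers in series; stud and cavity paths in parallel between them.
R_inner = 0.018/(0.12×3.37) = 0.04451 K/W
R_stud  = 0.145/(51.9×0.1×3.37) = 0.00829 K/W
R_cav   = 0.145/(0.022×0.9×3.37) = 2.173 K/W
1/R_core = 1/R_stud + 1/R_cav → R_core = 0.008259 K/W
R_outer = 0.011/(0.189×3.37) = 0.01727 K/W
R_total = 0.07004 K/W
Q = ΔT/R_total = 22/0.07004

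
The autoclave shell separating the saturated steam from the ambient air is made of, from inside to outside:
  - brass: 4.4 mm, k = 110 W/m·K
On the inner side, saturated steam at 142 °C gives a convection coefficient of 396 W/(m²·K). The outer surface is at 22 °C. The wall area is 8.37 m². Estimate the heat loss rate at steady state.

Q ≈ 392000 W

Series thermal resistances:
R_inner film = 1/(h_i·A) = 1/(396×8.37) = 3.017×10^-4 K/W
R_brass = L/(kA) = 0.0044/(110×8.37) = 4.779×10^-6 K/W
R_total = 3.065×10^-4 K/W
Q = ΔT / R_total = 120 / 3.065×10^-4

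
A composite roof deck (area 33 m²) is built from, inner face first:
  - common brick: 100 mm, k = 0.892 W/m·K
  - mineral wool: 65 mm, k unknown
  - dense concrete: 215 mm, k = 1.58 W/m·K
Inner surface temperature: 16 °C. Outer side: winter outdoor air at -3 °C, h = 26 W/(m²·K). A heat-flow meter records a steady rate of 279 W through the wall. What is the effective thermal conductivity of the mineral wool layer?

Thermal resistances in series:
R_common brick = L/(kA) = 0.1/(0.892×33) = 0.003397 K/W
R_dense concrete = L/(kA) = 0.215/(1.58×33) = 0.004124 K/W
R_outer film = 1/(h_o·A) = 1/(26×33) = 0.001166 K/W
Sum of known resistances R_other = 0.008686 K/W
Total R = ΔT/Q = 19/279 = 0.0681 K/W
R_mineral wool = R_total − R_other = 0.05941 K/W
k = L/(R·A) = 0.065/(0.05941×33)

k ≈ 0.0332 W/(m·K)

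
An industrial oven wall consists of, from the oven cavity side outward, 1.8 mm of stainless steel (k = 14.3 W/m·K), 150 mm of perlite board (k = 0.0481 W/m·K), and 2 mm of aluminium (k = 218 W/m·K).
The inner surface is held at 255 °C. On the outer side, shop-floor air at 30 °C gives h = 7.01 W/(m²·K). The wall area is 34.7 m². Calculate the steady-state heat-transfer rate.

Q ≈ 2390 W

Series thermal resistances:
R_stainless steel = L/(kA) = 0.0018/(14.3×34.7) = 3.627×10^-6 K/W
R_perlite board = L/(kA) = 0.15/(0.0481×34.7) = 0.08987 K/W
R_aluminium = L/(kA) = 0.002/(218×34.7) = 2.644×10^-7 K/W
R_outer film = 1/(h_o·A) = 1/(7.01×34.7) = 0.004111 K/W
R_total = 0.09399 K/W
Q = ΔT / R_total = 225 / 0.09399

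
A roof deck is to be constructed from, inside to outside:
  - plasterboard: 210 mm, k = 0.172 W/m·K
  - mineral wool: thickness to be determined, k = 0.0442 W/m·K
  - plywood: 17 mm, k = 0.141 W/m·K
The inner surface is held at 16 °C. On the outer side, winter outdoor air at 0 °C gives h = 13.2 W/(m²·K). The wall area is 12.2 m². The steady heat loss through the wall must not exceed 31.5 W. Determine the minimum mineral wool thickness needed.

L ≈ 211 mm

Thermal resistances in series:
R_plasterboard = L/(kA) = 0.21/(0.172×12.2) = 0.1001 K/W
R_plywood = L/(kA) = 0.017/(0.141×12.2) = 0.009883 K/W
R_outer film = 1/(h_o·A) = 1/(13.2×12.2) = 0.00621 K/W
Sum of the known resistances R_other = 0.1162 K/W
Required total resistance R_tot = ΔT/Q_allow = 16/31.5 = 0.5079 K/W
R_mineral wool = R_tot − R_other = 0.3918 K/W
L = R·k·A = 0.3918×0.0442×12.2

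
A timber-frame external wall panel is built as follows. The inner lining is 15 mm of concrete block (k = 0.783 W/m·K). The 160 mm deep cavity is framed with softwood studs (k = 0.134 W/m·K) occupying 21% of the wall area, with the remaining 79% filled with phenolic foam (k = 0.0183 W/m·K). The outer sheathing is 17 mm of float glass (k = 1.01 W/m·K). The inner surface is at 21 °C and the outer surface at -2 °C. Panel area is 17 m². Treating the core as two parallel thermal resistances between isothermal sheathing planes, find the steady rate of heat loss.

Sheathing layers in series; stud and cavity paths in parallel between them.
R_inner = 0.015/(0.783×17) = 0.001127 K/W
R_stud  = 0.16/(0.134×0.21×17) = 0.3345 K/W
R_cav   = 0.16/(0.0183×0.79×17) = 0.651 K/W
1/R_core = 1/R_stud + 1/R_cav → R_core = 0.2209 K/W
R_outer = 0.017/(1.01×17) = 9.901×10^-4 K/W
R_total = 0.2231 K/W
Q = ΔT/R_total = 23/0.2231

Q ≈ 103 W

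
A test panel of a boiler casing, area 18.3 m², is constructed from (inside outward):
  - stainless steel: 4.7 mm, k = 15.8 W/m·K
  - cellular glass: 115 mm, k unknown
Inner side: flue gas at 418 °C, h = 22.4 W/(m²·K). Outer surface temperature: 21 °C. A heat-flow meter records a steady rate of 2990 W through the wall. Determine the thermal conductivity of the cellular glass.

Using the resistance-network approach (series):
R_inner film = 1/(h_i·A) = 1/(22.4×18.3) = 0.00244 K/W
R_stainless steel = L/(kA) = 0.0047/(15.8×18.3) = 1.626×10^-5 K/W
Sum of known resistances R_other = 0.002456 K/W
Total R = ΔT/Q = 397/2990 = 0.1328 K/W
R_cellular glass = R_total − R_other = 0.1303 K/W
k = L/(R·A) = 0.115/(0.1303×18.3)

k ≈ 0.0482 W/(m·K)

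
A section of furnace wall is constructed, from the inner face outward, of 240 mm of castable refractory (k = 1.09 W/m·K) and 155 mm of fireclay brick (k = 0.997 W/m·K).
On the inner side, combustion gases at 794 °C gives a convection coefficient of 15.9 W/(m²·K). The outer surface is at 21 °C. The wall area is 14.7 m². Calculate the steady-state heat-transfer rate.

Q ≈ 25900 W

Thermal resistances in series:
R_inner film = 1/(h_i·A) = 1/(15.9×14.7) = 0.004278 K/W
R_castable refractory = L/(kA) = 0.24/(1.09×14.7) = 0.01498 K/W
R_fireclay brick = L/(kA) = 0.155/(0.997×14.7) = 0.01058 K/W
R_total = 0.02983 K/W
Q = ΔT / R_total = 773 / 0.02983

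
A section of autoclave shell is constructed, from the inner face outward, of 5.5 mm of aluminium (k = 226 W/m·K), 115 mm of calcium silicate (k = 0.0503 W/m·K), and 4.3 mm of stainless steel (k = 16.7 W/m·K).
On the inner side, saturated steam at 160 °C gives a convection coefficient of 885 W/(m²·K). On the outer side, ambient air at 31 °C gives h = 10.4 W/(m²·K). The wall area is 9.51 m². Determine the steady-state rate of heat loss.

Series thermal resistances:
R_inner film = 1/(h_i·A) = 1/(885×9.51) = 1.188×10^-4 K/W
R_aluminium = L/(kA) = 0.0055/(226×9.51) = 2.559×10^-6 K/W
R_calcium silicate = L/(kA) = 0.115/(0.0503×9.51) = 0.2404 K/W
R_stainless steel = L/(kA) = 0.0043/(16.7×9.51) = 2.708×10^-5 K/W
R_outer film = 1/(h_o·A) = 1/(10.4×9.51) = 0.01011 K/W
R_total = 0.2507 K/W
Q = ΔT / R_total = 129 / 0.2507

Q ≈ 515 W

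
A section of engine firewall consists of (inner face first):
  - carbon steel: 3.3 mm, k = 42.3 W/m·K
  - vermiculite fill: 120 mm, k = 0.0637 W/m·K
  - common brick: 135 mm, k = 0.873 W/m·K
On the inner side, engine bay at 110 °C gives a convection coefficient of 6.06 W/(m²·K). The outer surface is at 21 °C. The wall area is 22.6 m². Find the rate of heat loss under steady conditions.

Model the wall as resistances in series:
R_inner film = 1/(h_i·A) = 1/(6.06×22.6) = 0.007302 K/W
R_carbon steel = L/(kA) = 0.0033/(42.3×22.6) = 3.452×10^-6 K/W
R_vermiculite fill = L/(kA) = 0.12/(0.0637×22.6) = 0.08336 K/W
R_common brick = L/(kA) = 0.135/(0.873×22.6) = 0.006842 K/W
R_total = 0.0975 K/W
Q = ΔT / R_total = 89 / 0.0975

Q ≈ 913 W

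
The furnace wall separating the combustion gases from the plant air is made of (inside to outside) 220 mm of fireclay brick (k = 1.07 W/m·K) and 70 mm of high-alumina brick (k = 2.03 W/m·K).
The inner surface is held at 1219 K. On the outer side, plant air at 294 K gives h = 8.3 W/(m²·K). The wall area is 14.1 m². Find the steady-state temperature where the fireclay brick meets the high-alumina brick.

Treating each layer as a thermal resistance in series:
R_fireclay brick = L/(kA) = 0.22/(1.07×14.1) = 0.01458 K/W
R_high-alumina brick = L/(kA) = 0.07/(2.03×14.1) = 0.002446 K/W
R_outer film = 1/(h_o·A) = 1/(8.3×14.1) = 0.008545 K/W
R_total = 0.02557 K/W;  Q = ΔT/R_total = 925/0.02557 = 36170 W
T_interface = T_inner − Q·ΣR(inner→interface) = 1219 − 36200×0.01458

T ≈ 692 K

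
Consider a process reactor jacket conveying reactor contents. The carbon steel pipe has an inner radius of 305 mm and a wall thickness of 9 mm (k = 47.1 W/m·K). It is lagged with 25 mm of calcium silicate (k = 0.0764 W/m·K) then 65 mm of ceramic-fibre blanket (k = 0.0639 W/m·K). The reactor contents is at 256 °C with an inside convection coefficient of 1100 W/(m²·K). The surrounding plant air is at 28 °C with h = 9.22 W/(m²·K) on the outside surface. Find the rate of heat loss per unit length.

q′ ≈ 356 W/m

For a radial system each layer contributes R = ln(r_out/r_in)/(2πkL); films add R = 1/(hA).
R_inner film = 1/(h_i·2πr₁L) = 1/(1100×2π×0.305×1) = 4.744×10^-4 K/W
R_carbon steel pipe wall = ln(314/305)/(2π×47.1×1) = 9.827×10^-5 K/W
R_calcium silicate = ln(339/314)/(2π×0.0764×1) = 0.1596 K/W
R_ceramic-fibre blanket = ln(404/339)/(2π×0.0639×1) = 0.4369 K/W
R_outer film = 1/(h_o·2πr_oL) = 1/(9.22×2π×0.404×1) = 0.04273 K/W
R_total = 0.6398 K/W
Q = ΔT/R_total = 228/0.6398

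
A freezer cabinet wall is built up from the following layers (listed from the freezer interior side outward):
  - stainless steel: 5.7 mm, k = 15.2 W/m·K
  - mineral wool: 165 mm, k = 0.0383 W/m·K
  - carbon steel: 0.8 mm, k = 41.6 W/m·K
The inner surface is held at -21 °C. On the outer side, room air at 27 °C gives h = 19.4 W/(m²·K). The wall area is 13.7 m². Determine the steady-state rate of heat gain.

Treating each layer as a thermal resistance in series:
R_stainless steel = L/(kA) = 0.0057/(15.2×13.7) = 2.737×10^-5 K/W
R_mineral wool = L/(kA) = 0.165/(0.0383×13.7) = 0.3145 K/W
R_carbon steel = L/(kA) = 0.0008/(41.6×13.7) = 1.404×10^-6 K/W
R_outer film = 1/(h_o·A) = 1/(19.4×13.7) = 0.003763 K/W
R_total = 0.3183 K/W
Q = ΔT / R_total = 48 / 0.3183

Q ≈ 151 W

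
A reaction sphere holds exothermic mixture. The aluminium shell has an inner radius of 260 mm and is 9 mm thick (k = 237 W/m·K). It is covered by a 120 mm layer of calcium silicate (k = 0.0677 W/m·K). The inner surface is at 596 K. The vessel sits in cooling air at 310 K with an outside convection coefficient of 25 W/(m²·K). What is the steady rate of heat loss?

For a spherical shell R = (1/r₁ − 1/r₂)/(4πk); film R = 1/(h·4πr²). In series:
R_aluminium shell = (1/0.26 − 1/0.269)/(4π×237) = 4.321×10^-5 K/W
R_calcium silicate = (1/0.269 − 1/0.389)/(4π×0.0677) = 1.348 K/W
R_outer film = 1/(h·4πr_o²) = 1/(25×4π×0.389²) = 0.02104 K/W
R_total = 1.369 K/W
Q = ΔT/R_total = 286/1.369

Q ≈ 209 W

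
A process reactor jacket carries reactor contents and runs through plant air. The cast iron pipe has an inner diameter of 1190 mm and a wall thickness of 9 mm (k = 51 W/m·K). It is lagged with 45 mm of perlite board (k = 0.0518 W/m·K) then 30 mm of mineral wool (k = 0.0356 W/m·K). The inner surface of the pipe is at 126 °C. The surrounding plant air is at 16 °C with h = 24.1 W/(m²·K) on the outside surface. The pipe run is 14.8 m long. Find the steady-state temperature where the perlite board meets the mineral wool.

Per-layer cylindrical resistances, series-summed:
R_cast iron pipe wall = ln(604/595)/(2π×51×14.8) = 3.166×10^-6 K/W
R_perlite board = ln(649/604)/(2π×0.0518×14.8) = 0.01492 K/W
R_mineral wool = ln(679/649)/(2π×0.0356×14.8) = 0.01365 K/W
R_outer film = 1/(h_o·2πr_oL) = 1/(24.1×2π×0.679×14.8) = 6.572×10^-4 K/W
R_total = 0.02923 K/W
Q = ΔT/R_total = 110/0.02923
Q = 3760 W
T_interface = T_inner − Q·ΣR(inner→interface) = 126 − 3760×0.01492

T ≈ 69.8 °C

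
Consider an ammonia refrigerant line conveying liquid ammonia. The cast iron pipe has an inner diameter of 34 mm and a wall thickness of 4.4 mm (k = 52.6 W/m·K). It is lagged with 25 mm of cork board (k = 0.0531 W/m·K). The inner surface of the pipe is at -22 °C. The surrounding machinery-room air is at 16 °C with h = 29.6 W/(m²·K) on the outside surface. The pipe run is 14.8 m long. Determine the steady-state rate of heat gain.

Q ≈ 231 W

For a radial system each layer contributes R = ln(r_out/r_in)/(2πkL); films add R = 1/(hA).
R_cast iron pipe wall = ln(21.4/17)/(2π×52.6×14.8) = 4.706×10^-5 K/W
R_cork board = ln(46.4/21.4)/(2π×0.0531×14.8) = 0.1567 K/W
R_outer film = 1/(h_o·2πr_oL) = 1/(29.6×2π×0.0464×14.8) = 0.00783 K/W
R_total = 0.1646 K/W
Q = ΔT/R_total = 38/0.1646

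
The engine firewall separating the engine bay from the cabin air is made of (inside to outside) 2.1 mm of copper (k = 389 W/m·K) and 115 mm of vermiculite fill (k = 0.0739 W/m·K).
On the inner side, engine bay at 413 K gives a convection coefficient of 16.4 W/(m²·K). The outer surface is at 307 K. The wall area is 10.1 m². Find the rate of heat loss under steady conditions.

Q ≈ 662 W

Series thermal resistances:
R_inner film = 1/(h_i·A) = 1/(16.4×10.1) = 0.006037 K/W
R_copper = L/(kA) = 0.0021/(389×10.1) = 5.345×10^-7 K/W
R_vermiculite fill = L/(kA) = 0.115/(0.0739×10.1) = 0.1541 K/W
R_total = 0.1601 K/W
Q = ΔT / R_total = 106 / 0.1601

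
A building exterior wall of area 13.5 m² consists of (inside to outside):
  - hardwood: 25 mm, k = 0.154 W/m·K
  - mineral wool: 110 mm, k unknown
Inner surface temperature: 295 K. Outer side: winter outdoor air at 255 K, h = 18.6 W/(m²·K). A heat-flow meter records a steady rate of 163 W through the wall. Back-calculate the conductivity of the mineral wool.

Series thermal resistances:
R_hardwood = L/(kA) = 0.025/(0.154×13.5) = 0.01203 K/W
R_outer film = 1/(h_o·A) = 1/(18.6×13.5) = 0.003982 K/W
Sum of known resistances R_other = 0.01601 K/W
Total R = ΔT/Q = 40/163 = 0.2454 K/W
R_mineral wool = R_total − R_other = 0.2294 K/W
k = L/(R·A) = 0.11/(0.2294×13.5)

k ≈ 0.0355 W/(m·K)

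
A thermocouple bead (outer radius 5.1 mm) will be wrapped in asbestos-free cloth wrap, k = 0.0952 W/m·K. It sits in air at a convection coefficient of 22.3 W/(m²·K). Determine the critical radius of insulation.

For a sphere r_cr = 2k/h = 2×0.0952/22.3
r_cr = 8.54 mm; since the bare radius (5.1 mm) is below r_cr, adding a thin layer of insulation will *increase* heat loss.

r_cr ≈ 8.54 mm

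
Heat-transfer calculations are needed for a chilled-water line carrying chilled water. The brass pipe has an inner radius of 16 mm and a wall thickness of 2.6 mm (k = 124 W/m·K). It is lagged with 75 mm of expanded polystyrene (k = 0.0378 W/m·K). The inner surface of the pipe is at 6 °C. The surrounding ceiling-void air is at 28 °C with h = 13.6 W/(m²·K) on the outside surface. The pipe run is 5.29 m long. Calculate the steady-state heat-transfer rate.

For a radial system each layer contributes R = ln(r_out/r_in)/(2πkL); films add R = 1/(hA).
R_brass pipe wall = ln(18.6/16)/(2π×124×5.29) = 3.653×10^-5 K/W
R_expanded polystyrene = ln(93.6/18.6)/(2π×0.0378×5.29) = 1.286 K/W
R_outer film = 1/(h_o·2πr_oL) = 1/(13.6×2π×0.0936×5.29) = 0.02363 K/W
R_total = 1.31 K/W
Q = ΔT/R_total = 22/1.31

Q ≈ 16.8 W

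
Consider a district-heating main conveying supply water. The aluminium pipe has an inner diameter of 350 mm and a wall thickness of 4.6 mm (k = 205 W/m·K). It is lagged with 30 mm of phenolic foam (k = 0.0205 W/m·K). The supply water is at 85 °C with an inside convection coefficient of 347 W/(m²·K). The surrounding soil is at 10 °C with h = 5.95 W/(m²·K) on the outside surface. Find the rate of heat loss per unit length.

Treating each annulus and film as a series resistance:
R_inner film = 1/(h_i·2πr₁L) = 1/(347×2π×0.175×1) = 0.002621 K/W
R_aluminium pipe wall = ln(179.6/175)/(2π×205×1) = 2.014×10^-5 K/W
R_phenolic foam = ln(209.6/179.6)/(2π×0.0205×1) = 1.199 K/W
R_outer film = 1/(h_o·2πr_oL) = 1/(5.95×2π×0.2096×1) = 0.1276 K/W
R_total = 1.33 K/W
Q = ΔT/R_total = 75/1.33

q′ ≈ 56.4 W/m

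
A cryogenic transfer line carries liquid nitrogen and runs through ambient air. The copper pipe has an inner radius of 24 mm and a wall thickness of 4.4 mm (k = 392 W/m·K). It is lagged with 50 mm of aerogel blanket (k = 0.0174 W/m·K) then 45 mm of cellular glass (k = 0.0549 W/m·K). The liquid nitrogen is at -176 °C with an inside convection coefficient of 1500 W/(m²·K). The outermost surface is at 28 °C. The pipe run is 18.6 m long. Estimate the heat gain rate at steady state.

For a radial system each layer contributes R = ln(r_out/r_in)/(2πkL); films add R = 1/(hA).
R_inner film = 1/(h_i·2πr₁L) = 1/(1500×2π×0.024×18.6) = 2.377×10^-4 K/W
R_copper pipe wall = ln(28.4/24)/(2π×392×18.6) = 3.674×10^-6 K/W
R_aerogel blanket = ln(78.4/28.4)/(2π×0.0174×18.6) = 0.4994 K/W
R_cellular glass = ln(123.4/78.4)/(2π×0.0549×18.6) = 0.0707 K/W
R_total = 0.5703 K/W
Q = ΔT/R_total = 204/0.5703

Q ≈ 358 W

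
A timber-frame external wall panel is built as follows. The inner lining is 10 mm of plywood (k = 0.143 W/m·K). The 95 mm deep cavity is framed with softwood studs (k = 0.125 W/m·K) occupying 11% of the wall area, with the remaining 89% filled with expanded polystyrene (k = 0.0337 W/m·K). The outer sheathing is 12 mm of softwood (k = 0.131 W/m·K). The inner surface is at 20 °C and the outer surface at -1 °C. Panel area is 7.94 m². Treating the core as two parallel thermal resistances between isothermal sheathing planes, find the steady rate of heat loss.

Sheathing layers in series; stud and cavity paths in parallel between them.
R_inner = 0.01/(0.143×7.94) = 0.008807 K/W
R_stud  = 0.095/(0.125×0.11×7.94) = 0.8702 K/W
R_cav   = 0.095/(0.0337×0.89×7.94) = 0.3989 K/W
1/R_core = 1/R_stud + 1/R_cav → R_core = 0.2735 K/W
R_outer = 0.012/(0.131×7.94) = 0.01154 K/W
R_total = 0.2939 K/W
Q = ΔT/R_total = 21/0.2939

Q ≈ 71.5 W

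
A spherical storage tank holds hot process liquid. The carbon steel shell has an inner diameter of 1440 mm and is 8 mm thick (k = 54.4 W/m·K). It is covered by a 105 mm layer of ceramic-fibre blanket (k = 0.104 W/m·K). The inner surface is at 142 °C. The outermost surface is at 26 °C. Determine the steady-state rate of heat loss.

Spherical conduction: R = (1/r_in − 1/r_out)/(4πk) per layer; series-sum.
R_carbon steel shell = (1/0.72 − 1/0.728)/(4π×54.4) = 2.233×10^-5 K/W
R_ceramic-fibre blanket = (1/0.728 − 1/0.833)/(4π×0.104) = 0.1325 K/W
R_total = 0.1325 K/W
Q = ΔT/R_total = 116/0.1325

Q ≈ 875 W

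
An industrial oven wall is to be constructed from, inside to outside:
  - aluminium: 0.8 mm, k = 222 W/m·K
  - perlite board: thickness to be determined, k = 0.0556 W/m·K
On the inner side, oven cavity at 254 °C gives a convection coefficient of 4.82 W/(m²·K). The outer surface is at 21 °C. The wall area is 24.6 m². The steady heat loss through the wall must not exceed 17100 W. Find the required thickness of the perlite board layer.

L ≈ 7.1 mm

Treating each layer as a thermal resistance in series:
R_inner film = 1/(h_i·A) = 1/(4.82×24.6) = 0.008434 K/W
R_aluminium = L/(kA) = 0.0008/(222×24.6) = 1.465×10^-7 K/W
Sum of the known resistances R_other = 0.008434 K/W
Required total resistance R_tot = ΔT/Q_allow = 233/17100 = 0.01363 K/W
R_perlite board = R_tot − R_other = 0.005192 K/W
L = R·k·A = 0.005192×0.0556×24.6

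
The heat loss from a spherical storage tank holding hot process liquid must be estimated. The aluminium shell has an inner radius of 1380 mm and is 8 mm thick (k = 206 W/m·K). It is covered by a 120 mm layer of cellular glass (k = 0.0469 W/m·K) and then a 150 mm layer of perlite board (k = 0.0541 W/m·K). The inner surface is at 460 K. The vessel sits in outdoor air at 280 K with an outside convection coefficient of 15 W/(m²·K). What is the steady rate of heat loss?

Q ≈ 960 W

Radial (spherical) resistances in series:
R_aluminium shell = (1/1.38 − 1/1.388)/(4π×206) = 1.613×10^-6 K/W
R_cellular glass = (1/1.388 − 1/1.508)/(4π×0.0469) = 0.09728 K/W
R_perlite board = (1/1.508 − 1/1.658)/(4π×0.0541) = 0.08825 K/W
R_outer film = 1/(h·4πr_o²) = 1/(15×4π×1.658²) = 0.00193 K/W
R_total = 0.1875 K/W
Q = ΔT/R_total = 180/0.1875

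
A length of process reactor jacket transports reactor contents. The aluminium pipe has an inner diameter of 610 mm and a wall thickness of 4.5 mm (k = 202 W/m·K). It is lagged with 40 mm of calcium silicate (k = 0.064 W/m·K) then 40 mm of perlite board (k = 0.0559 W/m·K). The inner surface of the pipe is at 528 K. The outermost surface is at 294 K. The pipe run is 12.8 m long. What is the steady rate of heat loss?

Q ≈ 4900 W

Per-layer cylindrical resistances, series-summed:
R_aluminium pipe wall = ln(309.5/305)/(2π×202×12.8) = 9.015×10^-7 K/W
R_calcium silicate = ln(349.5/309.5)/(2π×0.064×12.8) = 0.02361 K/W
R_perlite board = ln(389.5/349.5)/(2π×0.0559×12.8) = 0.0241 K/W
R_total = 0.04772 K/W
Q = ΔT/R_total = 234/0.04772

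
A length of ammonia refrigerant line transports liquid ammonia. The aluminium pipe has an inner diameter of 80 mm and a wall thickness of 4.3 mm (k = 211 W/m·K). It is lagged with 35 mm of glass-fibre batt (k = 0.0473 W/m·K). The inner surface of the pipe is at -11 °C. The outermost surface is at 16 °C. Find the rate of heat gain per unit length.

q′ ≈ 13.8 W/m

Per-layer cylindrical resistances, series-summed:
R_aluminium pipe wall = ln(44.3/40)/(2π×211×1) = 7.702×10^-5 K/W
R_glass-fibre batt = ln(79.3/44.3)/(2π×0.0473×1) = 1.959 K/W
R_total = 1.959 K/W
Q = ΔT/R_total = 27/1.959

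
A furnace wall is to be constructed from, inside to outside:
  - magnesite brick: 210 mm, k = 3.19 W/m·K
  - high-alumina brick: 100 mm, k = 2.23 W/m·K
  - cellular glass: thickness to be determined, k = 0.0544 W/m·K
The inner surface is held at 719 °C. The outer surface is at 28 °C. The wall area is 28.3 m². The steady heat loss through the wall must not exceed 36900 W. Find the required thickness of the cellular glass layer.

Thermal resistances in series:
R_magnesite brick = L/(kA) = 0.21/(3.19×28.3) = 0.002326 K/W
R_high-alumina brick = L/(kA) = 0.1/(2.23×28.3) = 0.001585 K/W
Sum of the known resistances R_other = 0.003911 K/W
Required total resistance R_tot = ΔT/Q_allow = 691/36900 = 0.01873 K/W
R_cellular glass = R_tot − R_other = 0.01482 K/W
L = R·k·A = 0.01482×0.0544×28.3

L ≈ 22.8 mm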